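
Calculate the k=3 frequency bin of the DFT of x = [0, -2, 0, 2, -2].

X[3] = Σ(n=0 to 4) x[n] · ω_5^(3n) where ω_5 = e^(-2πi/5)
= (0)·ω_5^0 + (-2)·ω_5^3 + (0)·ω_5^6 + (2)·ω_5^9 + (-2)·ω_5^12

X[3] = 3.8541+1.9021i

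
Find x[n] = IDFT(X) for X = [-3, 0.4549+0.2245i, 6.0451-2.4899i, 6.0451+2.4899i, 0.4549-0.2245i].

x[n] = (1/5) Σ(k=0 to 4) X[k] · e^(2πikn/5)

Computing each x[n]:
x[0] = 2
x[1] = -2
x[2] = -1
x[3] = 1
x[4] = -3

x = [2, -2, -1, 1, -3]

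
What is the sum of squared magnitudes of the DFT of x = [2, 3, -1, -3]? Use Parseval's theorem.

Parseval: Σ|x[n]|² = (1/N)Σ|X[k]|², so Σ|X[k]|² = N·Σ|x[n]|² = 4·23.0000

Σ|X[k]|² = N·Σ|x[n]|² = 4·23.0000 = 92.0000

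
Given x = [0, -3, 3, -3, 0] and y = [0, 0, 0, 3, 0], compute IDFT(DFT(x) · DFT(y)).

(x ⊛ y)[n] = Σ(m=0 to 4) x[m] · y[(n-m) mod 5]

Computing each output sample:
(x ⊛ y)[0] = 9
(x ⊛ y)[1] = -9
(x ⊛ y)[2] = 0
(x ⊛ y)[3] = 0
(x ⊛ y)[4] = -9

x ⊛ y = [9, -9, 0, 0, -9]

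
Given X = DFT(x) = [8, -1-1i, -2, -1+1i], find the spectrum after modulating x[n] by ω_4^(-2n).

Modulation property: DFT(ω_4^(-2n)·x[n]) = X[(k-2) mod 4], so circularly shift X by 2 positions.

X[k-2] = [-2, -1+1i, 8, -1-1i]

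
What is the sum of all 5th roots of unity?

Sum of all nth roots of unity equals 0 for n > 1 (geometric series with r ≠ 1).

0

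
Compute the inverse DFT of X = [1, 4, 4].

x[n] = (1/3) Σ(k=0 to 2) X[k] · e^(2πikn/3)

Computing each x[n]:
x[0] = 3
x[1] = -1
x[2] = -1

x = [3, -1, -1]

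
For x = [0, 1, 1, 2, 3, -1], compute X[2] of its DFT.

X[2] = Σ(n=0 to 5) x[n] · ω_6^(2n) where ω_6 = e^(-2πi/6)
= (0)·ω_6^0 + (1)·ω_6^2 + (1)·ω_6^4 + (2)·ω_6^6 + (3)·ω_6^8 + (-1)·ω_6^10

X[2] = -3.4641i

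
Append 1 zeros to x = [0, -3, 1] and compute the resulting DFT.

Original 3-point DFT: [-2, 1.0000+3.4641i, 1.0000-3.4641i]
Zero-padded 4-point DFT provides frequency interpolation.

DFT_4([x, 0, ...]) = [-2, -1+3i, 4, -1-3i]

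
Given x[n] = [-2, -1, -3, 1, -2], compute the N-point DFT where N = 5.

X[k] = Σ(n=0 to 4) x[n] · ω_5^(nk)
where ω_5 = e^(-2πi/5)

Computing each X[k]:
X[0] = -7
X[1] = -1.3090+1.4001i
X[2] = -0.1910-4.3920i
X[3] = -0.1910+4.3920i
X[4] = -1.3090-1.4001i

X = [-7, -1.3090+1.4001i, -0.1910-4.3920i, -0.1910+4.3920i, -1.3090-1.4001i]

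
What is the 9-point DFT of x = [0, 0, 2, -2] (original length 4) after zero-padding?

Original 4-point DFT: [0, -2-2i, 4, -2+2i]
Zero-padded 9-point DFT provides frequency interpolation.

DFT_9([x, 0, ...]) = [0, 1.3473-0.2376i, -0.8794-2.4161i, -3.0000+1.7321i, 2.5321+3.0176i, 2.5321-3.0176i, -3.0000-1.7321i, -0.8794+2.4161i, 1.3473+0.2376i]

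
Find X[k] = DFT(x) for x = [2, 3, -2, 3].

X[k] = Σ(n=0 to 3) x[n] · ω_4^(nk)
where ω_4 = e^(-2πi/4)

Computing each X[k]:
X[0] = 6
X[1] = 4
X[2] = -6
X[3] = 4

X = [6, 4, -6, 4]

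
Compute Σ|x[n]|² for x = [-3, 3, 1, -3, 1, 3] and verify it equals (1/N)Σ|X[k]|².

Time domain:
Σ|x[n]|² = |-3|² + |3|² + |1|² + |-3|² + |1|² + |3|² = 38.0000

Frequency domain:
(1/6)Σ|X[k]|² = (1/6)(|2|² + |2|² + |-10|² + |-4|² + |-10|² + |2|²) = (1/6)·228.0000 = 38.0000

Both sides agree, confirming Parseval's theorem.

Σ|x[n]|² = (1/N)Σ|X[k]|² = 38.0000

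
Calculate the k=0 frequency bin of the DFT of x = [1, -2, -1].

X[0] = Σ(n=0 to 2) x[n] · ω_3^0 = Σ x[n]
= (1) + (-2) + (-1)

X[0] = -2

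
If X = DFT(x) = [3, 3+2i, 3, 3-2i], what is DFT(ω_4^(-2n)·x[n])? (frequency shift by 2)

Modulation property: DFT(ω_4^(-2n)·x[n]) = X[(k-2) mod 4], so circularly shift X by 2 positions.

X[k-2] = [3, 3-2i, 3, 3+2i]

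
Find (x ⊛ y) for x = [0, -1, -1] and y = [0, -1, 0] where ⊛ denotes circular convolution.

(x ⊛ y)[n] = Σ(m=0 to 2) x[m] · y[(n-m) mod 3]

Computing each output sample:
(x ⊛ y)[0] = 1
(x ⊛ y)[1] = 0
(x ⊛ y)[2] = 1

x ⊛ y = [1, 0, 1]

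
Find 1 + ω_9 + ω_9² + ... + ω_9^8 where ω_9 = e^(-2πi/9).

Sum of all nth roots of unity equals 0 for n > 1 (geometric series with r ≠ 1).

0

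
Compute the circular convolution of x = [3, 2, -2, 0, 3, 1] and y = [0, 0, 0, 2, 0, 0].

(x ⊛ y)[n] = Σ(m=0 to 5) x[m] · y[(n-m) mod 6]

Computing each output sample:
(x ⊛ y)[0] = 0
(x ⊛ y)[1] = 6
(x ⊛ y)[2] = 2
(x ⊛ y)[3] = 6
(x ⊛ y)[4] = 4
(x ⊛ y)[5] = -4

x ⊛ y = [0, 6, 2, 6, 4, -4]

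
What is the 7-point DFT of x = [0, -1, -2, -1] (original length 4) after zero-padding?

Original 4-point DFT: [-4, 2, 0, 2]
Zero-padded 7-point DFT provides frequency interpolation.

DFT_7([x, 0, ...]) = [-4, 0.7225+3.1656i, 1.4010-0.6747i, -0.1235-0.1549i, -0.1235+0.1549i, 1.4010+0.6747i, 0.7225-3.1656i]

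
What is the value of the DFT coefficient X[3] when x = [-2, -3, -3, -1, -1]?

X[3] = Σ(n=0 to 4) x[n] · ω_5^(3n) where ω_5 = e^(-2πi/5)
= (-2)·ω_5^0 + (-3)·ω_5^3 + (-3)·ω_5^6 + (-1)·ω_5^9 + (-1)·ω_5^12

X[3] = 0.7265i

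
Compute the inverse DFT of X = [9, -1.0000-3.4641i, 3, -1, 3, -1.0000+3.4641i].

x[n] = (1/6) Σ(k=0 to 5) X[k] · e^(2πikn/6)

Computing each x[n]:
x[0] = 2
x[1] = 2
x[2] = 2
x[3] = 3
x[4] = 0
x[5] = 0

x = [2, 2, 2, 3, 0, 0]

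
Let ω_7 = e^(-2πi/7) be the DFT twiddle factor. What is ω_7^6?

ω_7^6 = e^(-2πi·6/7)
= cos(-2π·6/7) + i·sin(-2π·6/7)
= cos(-12π/7) + i·sin(-12π/7)

ω_7^6 = cos(-12π/7) + i·sin(-12π/7) = 0.6235+0.7818i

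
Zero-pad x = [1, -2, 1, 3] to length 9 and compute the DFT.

Original 4-point DFT: [3, 5i, 1, -5i]
Zero-padded 9-point DFT provides frequency interpolation.

DFT_9([x, 0, ...]) = [3, -1.8584-2.2973i, -1.7870+4.2257i, 4.5000+2.5981i, 2.1454-1.2712i, 2.1454+1.2712i, 4.5000-2.5981i, -1.7870-4.2257i, -1.8584+2.2973i]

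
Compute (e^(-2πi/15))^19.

Since ω_15^15 = 1, powers reduce modulo 15.
19 mod 15 = 4
So ω_15^19 = ω_15^4 = e^(-2πi·4/15)

ω_15^19 = ω_15^4 = -0.1045-0.9945i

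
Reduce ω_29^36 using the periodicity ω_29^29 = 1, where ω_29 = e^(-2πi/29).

Since ω_29^29 = 1, powers reduce modulo 29.
36 mod 29 = 7
So ω_29^36 = ω_29^7 = e^(-2πi·7/29)

ω_29^36 = ω_29^7 = 0.0541-0.9985i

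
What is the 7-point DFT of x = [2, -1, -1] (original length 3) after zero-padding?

Original 3-point DFT: [0, 3, 3]
Zero-padded 7-point DFT provides frequency interpolation.

DFT_7([x, 0, ...]) = [0, 1.5990+1.7568i, 3.1235+0.5410i, 2.2775-0.3479i, 2.2775+0.3479i, 3.1235-0.5410i, 1.5990-1.7568i]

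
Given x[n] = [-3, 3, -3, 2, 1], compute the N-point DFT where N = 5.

X[k] = Σ(n=0 to 4) x[n] · ω_5^(nk)
where ω_5 = e^(-2πi/5)

Computing each X[k]:
X[0] = 0
X[1] = -0.9549+1.0368i
X[2] = -6.5451-5.9309i
X[3] = -6.5451+5.9309i
X[4] = -0.9549-1.0368i

X = [0, -0.9549+1.0368i, -6.5451-5.9309i, -6.5451+5.9309i, -0.9549-1.0368i]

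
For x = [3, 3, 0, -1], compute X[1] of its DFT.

X[1] = Σ(n=0 to 3) x[n] · ω_4^(1n) where ω_4 = e^(-2πi/4)
= (3)·ω_4^0 + (3)·ω_4^1 + (0)·ω_4^2 + (-1)·ω_4^3

X[1] = 3-4i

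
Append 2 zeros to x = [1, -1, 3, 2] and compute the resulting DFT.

Original 4-point DFT: [5, -2+3i, 3, -2-3i]
Zero-padded 6-point DFT provides frequency interpolation.

DFT_6([x, 0, ...]) = [5, -3.0000-1.7321i, 2.0000+3.4641i, 3, 2.0000-3.4641i, -3.0000+1.7321i]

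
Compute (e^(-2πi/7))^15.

Since ω_7^7 = 1, powers reduce modulo 7.
15 mod 7 = 1
So ω_7^15 = ω_7^1 = e^(-2πi·1/7)

ω_7^15 = ω_7^1 = 0.6235-0.7818i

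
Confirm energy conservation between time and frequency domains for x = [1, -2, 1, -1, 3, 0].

Time domain:
Σ|x[n]|² = |1|² + |-2|² + |1|² + |-1|² + |3|² + |0|² = 16.0000

Frequency domain:
(1/6)Σ|X[k]|² = (1/6)(|2|² + |-1.0000+3.4641i|² + |-1|² + |8|² + |-1|² + |-1.0000-3.4641i|²) = (1/6)·96.0000 = 16.0000

Both sides agree, confirming Parseval's theorem.

Σ|x[n]|² = (1/N)Σ|X[k]|² = 16.0000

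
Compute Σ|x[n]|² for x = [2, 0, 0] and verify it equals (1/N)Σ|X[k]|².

Time domain:
Σ|x[n]|² = |2|² + |0|² + |0|² = 4.0000

Frequency domain:
(1/3)Σ|X[k]|² = (1/3)(|2|² + |2|² + |2|²) = (1/3)·12.0000 = 4.0000

Both sides agree, confirming Parseval's theorem.

Σ|x[n]|² = (1/N)Σ|X[k]|² = 4.0000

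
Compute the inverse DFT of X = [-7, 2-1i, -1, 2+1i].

x[n] = (1/4) Σ(k=0 to 3) X[k] · e^(2πikn/4)

Computing each x[n]:
x[0] = -1
x[1] = -1
x[2] = -3
x[3] = -2

x = [-1, -1, -3, -2]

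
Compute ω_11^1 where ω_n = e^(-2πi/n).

ω_11^1 = e^(-2πi·1/11)
= cos(-2π·1/11) + i·sin(-2π·1/11)
= cos(-2π/11) + i·sin(-2π/11)

ω_11^1 = cos(-2π/11) + i·sin(-2π/11) = 0.8413-0.5406i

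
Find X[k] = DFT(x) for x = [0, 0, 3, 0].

X[k] = Σ(n=0 to 3) x[n] · ω_4^(nk)
where ω_4 = e^(-2πi/4)

Computing each X[k]:
X[0] = 3
X[1] = -3
X[2] = 3
X[3] = -3

X = [3, -3, 3, -3]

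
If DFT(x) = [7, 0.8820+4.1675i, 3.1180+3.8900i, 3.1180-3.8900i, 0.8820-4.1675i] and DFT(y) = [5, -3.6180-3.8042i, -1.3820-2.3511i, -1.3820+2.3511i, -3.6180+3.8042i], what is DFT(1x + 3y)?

By linearity: DFT(1x + 3y) = 1·DFT(x) + 3·DFT(y)
= 1·[7, 0.8820+4.1675i, 3.1180+3.8900i, 3.1180-3.8900i, 0.8820-4.1675i] + 3·[5, -3.6180-3.8042i, -1.3820-2.3511i, -1.3820+2.3511i, -3.6180+3.8042i]

Computing element-wise:
Z[0] = 1·(7) + 3·(5) = 22
Z[1] = 1·(0.8820+4.1675i) + 3·(-3.6180-3.8042i) = -9.9720-7.2451i
Z[2] = 1·(3.1180+3.8900i) + 3·(-1.3820-2.3511i) = -1.0280-3.1633i
Z[3] = 1·(3.1180-3.8900i) + 3·(-1.3820+2.3511i) = -1.0280+3.1633i
Z[4] = 1·(0.8820-4.1675i) + 3·(-3.6180+3.8042i) = -9.9720+7.2451i

DFT(1x + 3y) = 1·X + 3·Y = [22, -9.9720-7.2451i, -1.0280-3.1633i, -1.0280+3.1633i, -9.9720+7.2451i]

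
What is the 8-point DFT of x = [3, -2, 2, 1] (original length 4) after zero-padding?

Original 4-point DFT: [4, 1+3i, 6, 1-3i]
Zero-padded 8-point DFT provides frequency interpolation.

DFT_8([x, 0, ...]) = [4, 0.8787-1.2929i, 1+3i, 5.1213+2.7071i, 6, 5.1213-2.7071i, 1-3i, 0.8787+1.2929i]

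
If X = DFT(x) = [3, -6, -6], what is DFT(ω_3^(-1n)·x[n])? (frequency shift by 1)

Modulation property: DFT(ω_3^(-1n)·x[n]) = X[(k-1) mod 3], so circularly shift X by 1 positions.

X[k-1] = [-6, 3, -6]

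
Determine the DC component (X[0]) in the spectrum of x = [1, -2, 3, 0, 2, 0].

X[0] = Σ(n=0 to 5) x[n] · ω_6^0 = Σ x[n]
= (1) + (-2) + (3) + (0) + (2) + (0)

X[0] = 4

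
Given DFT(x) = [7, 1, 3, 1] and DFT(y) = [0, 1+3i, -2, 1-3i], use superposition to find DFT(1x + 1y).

By linearity: DFT(1x + 1y) = 1·DFT(x) + 1·DFT(y)
= 1·[7, 1, 3, 1] + 1·[0, 1+3i, -2, 1-3i]

Computing element-wise:
Z[0] = 1·(7) + 1·(0) = 7
Z[1] = 1·(1) + 1·(1+3i) = 2+3i
Z[2] = 1·(3) + 1·(-2) = 1
Z[3] = 1·(1) + 1·(1-3i) = 2-3i

DFT(1x + 1y) = 1·X + 1·Y = [7, 2+3i, 1, 2-3i]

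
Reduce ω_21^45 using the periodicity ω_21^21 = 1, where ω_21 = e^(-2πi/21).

Since ω_21^21 = 1, powers reduce modulo 21.
45 mod 21 = 3
So ω_21^45 = ω_21^3 = e^(-2πi·3/21)

ω_21^45 = ω_21^3 = 0.6235-0.7818i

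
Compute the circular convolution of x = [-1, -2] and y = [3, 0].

(x ⊛ y)[n] = Σ(m=0 to 1) x[m] · y[(n-m) mod 2]

Computing each output sample:
(x ⊛ y)[0] = -3
(x ⊛ y)[1] = -6

x ⊛ y = [-3, -6]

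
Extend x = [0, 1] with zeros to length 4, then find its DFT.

Original 2-point DFT: [1, -1]
Zero-padded 4-point DFT provides frequency interpolation.

DFT_4([x, 0, ...]) = [1, -1i, -1, 1i]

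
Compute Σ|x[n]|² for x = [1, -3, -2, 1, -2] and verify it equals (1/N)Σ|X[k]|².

Time domain:
Σ|x[n]|² = |1|² + |-3|² + |-2|² + |1|² + |-2|² = 19.0000

Frequency domain:
(1/5)Σ|X[k]|² = (1/5)(|-5|² + |0.2639+2.7144i|² + |4.7361-2.2654i|² + |4.7361+2.2654i|² + |0.2639-2.7144i|²) = (1/5)·95.0000 = 19.0000

Both sides agree, confirming Parseval's theorem.

Σ|x[n]|² = (1/N)Σ|X[k]|² = 19.0000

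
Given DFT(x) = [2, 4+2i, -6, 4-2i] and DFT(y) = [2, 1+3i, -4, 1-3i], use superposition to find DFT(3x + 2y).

By linearity: DFT(3x + 2y) = 3·DFT(x) + 2·DFT(y)
= 3·[2, 4+2i, -6, 4-2i] + 2·[2, 1+3i, -4, 1-3i]

Computing element-wise:
Z[0] = 3·(2) + 2·(2) = 10
Z[1] = 3·(4+2i) + 2·(1+3i) = 14+12i
Z[2] = 3·(-6) + 2·(-4) = -26
Z[3] = 3·(4-2i) + 2·(1-3i) = 14-12i

DFT(3x + 2y) = 3·X + 2·Y = [10, 14+12i, -26, 14-12i]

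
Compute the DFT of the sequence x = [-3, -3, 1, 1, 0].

X[k] = Σ(n=0 to 4) x[n] · ω_5^(nk)
where ω_5 = e^(-2πi/5)

Computing each X[k]:
X[0] = -4
X[1] = -5.5451+2.8532i
X[2] = 0.0451+1.7634i
X[3] = 0.0451-1.7634i
X[4] = -5.5451-2.8532i

X = [-4, -5.5451+2.8532i, 0.0451+1.7634i, 0.0451-1.7634i, -5.5451-2.8532i]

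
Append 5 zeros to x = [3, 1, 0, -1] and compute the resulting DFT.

Original 4-point DFT: [3, 3-2i, 3, 3+2i]
Zero-padded 9-point DFT provides frequency interpolation.

DFT_9([x, 0, ...]) = [3, 4.2660+0.2232i, 3.6736-1.8508i, 1.5000-0.8660i, 2.5603+0.5240i, 2.5603-0.5240i, 1.5000+0.8660i, 3.6736+1.8508i, 4.2660-0.2232i]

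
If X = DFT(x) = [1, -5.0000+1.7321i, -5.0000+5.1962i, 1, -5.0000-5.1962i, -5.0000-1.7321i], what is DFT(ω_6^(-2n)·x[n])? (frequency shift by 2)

Modulation property: DFT(ω_6^(-2n)·x[n]) = X[(k-2) mod 6], so circularly shift X by 2 positions.

X[k-2] = [-5.0000-5.1962i, -5.0000-1.7321i, 1, -5.0000+1.7321i, -5.0000+5.1962i, 1]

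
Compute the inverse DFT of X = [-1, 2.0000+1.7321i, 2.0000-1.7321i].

x[n] = (1/3) Σ(k=0 to 2) X[k] · e^(2πikn/3)

Computing each x[n]:
x[0] = 1
x[1] = -2
x[2] = 0

x = [1, -2, 0]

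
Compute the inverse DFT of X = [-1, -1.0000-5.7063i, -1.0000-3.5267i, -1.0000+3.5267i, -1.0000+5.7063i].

x[n] = (1/5) Σ(k=0 to 4) X[k] · e^(2πikn/5)

Computing each x[n]:
x[0] = -1
x[1] = 3
x[2] = 0
x[3] = 0
x[4] = -3

x = [-1, 3, 0, 0, -3]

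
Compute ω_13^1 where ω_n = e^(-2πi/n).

ω_13^1 = e^(-2πi·1/13)
= cos(-2π·1/13) + i·sin(-2π·1/13)
= cos(-2π/13) + i·sin(-2π/13)

ω_13^1 = cos(-2π/13) + i·sin(-2π/13) = 0.8855-0.4647i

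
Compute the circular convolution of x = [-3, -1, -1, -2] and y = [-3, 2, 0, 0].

(x ⊛ y)[n] = Σ(m=0 to 3) x[m] · y[(n-m) mod 4]

Computing each output sample:
(x ⊛ y)[0] = 5
(x ⊛ y)[1] = -3
(x ⊛ y)[2] = 1
(x ⊛ y)[3] = 4

x ⊛ y = [5, -3, 1, 4]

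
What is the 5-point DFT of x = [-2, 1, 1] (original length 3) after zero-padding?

Original 3-point DFT: [0, -3, -3]
Zero-padded 5-point DFT provides frequency interpolation.

DFT_5([x, 0, ...]) = [0, -2.5000-1.5388i, -2.5000+0.3633i, -2.5000-0.3633i, -2.5000+1.5388i]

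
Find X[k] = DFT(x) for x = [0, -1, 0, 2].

X[k] = Σ(n=0 to 3) x[n] · ω_4^(nk)
where ω_4 = e^(-2πi/4)

Computing each X[k]:
X[0] = 1
X[1] = 3i
X[2] = -1
X[3] = -3i

X = [1, 3i, -1, -3i]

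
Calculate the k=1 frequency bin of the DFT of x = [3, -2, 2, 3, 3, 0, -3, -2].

X[1] = Σ(n=0 to 7) x[n] · ω_8^(1n) where ω_8 = e^(-2πi/8)
= (3)·ω_8^0 + (-2)·ω_8^1 + (2)·ω_8^2 + (3)·ω_8^3 + (3)·ω_8^4 + (0)·ω_8^5 + (-3)·ω_8^6 + (-2)·ω_8^7

X[1] = -4.9497-7.1213i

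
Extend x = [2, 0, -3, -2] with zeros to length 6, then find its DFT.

Original 4-point DFT: [-3, 5-2i, 1, 5+2i]
Zero-padded 6-point DFT provides frequency interpolation.

DFT_6([x, 0, ...]) = [-3, 5.5000+2.5981i, 1.5000-2.5981i, 1, 1.5000+2.5981i, 5.5000-2.5981i]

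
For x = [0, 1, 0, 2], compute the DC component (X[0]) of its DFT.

X[0] = Σ(n=0 to 3) x[n] · ω_4^0 = Σ x[n]
= (0) + (1) + (0) + (2)

X[0] = 3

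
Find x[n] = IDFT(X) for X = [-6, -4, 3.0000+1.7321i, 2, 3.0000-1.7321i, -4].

x[n] = (1/6) Σ(k=0 to 5) X[k] · e^(2πikn/6)

Computing each x[n]:
x[0] = -1
x[1] = -3
x[2] = 0
x[3] = 1
x[4] = -1
x[5] = -2

x = [-1, -3, 0, 1, -1, -2]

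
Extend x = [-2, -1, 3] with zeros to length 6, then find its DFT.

Original 3-point DFT: [0, -3.0000+3.4641i, -3.0000-3.4641i]
Zero-padded 6-point DFT provides frequency interpolation.

DFT_6([x, 0, ...]) = [0, -4.0000-1.7321i, -3.0000+3.4641i, 2, -3.0000-3.4641i, -4.0000+1.7321i]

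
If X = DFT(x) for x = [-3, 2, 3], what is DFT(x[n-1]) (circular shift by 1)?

Time shift by 1: X_shifted[k] = ω_3^(1k) · X[k]
Shifted x = [3, -3, 2]

DFT(x[n-1]) = [2, 3.5000+4.3301i, 3.5000-4.3301i]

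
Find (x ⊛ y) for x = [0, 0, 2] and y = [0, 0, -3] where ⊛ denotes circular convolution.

(x ⊛ y)[n] = Σ(m=0 to 2) x[m] · y[(n-m) mod 3]

Computing each output sample:
(x ⊛ y)[0] = 0
(x ⊛ y)[1] = -6
(x ⊛ y)[2] = 0

x ⊛ y = [0, -6, 0]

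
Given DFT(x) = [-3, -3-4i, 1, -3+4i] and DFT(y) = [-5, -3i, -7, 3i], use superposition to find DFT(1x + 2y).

By linearity: DFT(1x + 2y) = 1·DFT(x) + 2·DFT(y)
= 1·[-3, -3-4i, 1, -3+4i] + 2·[-5, -3i, -7, 3i]

Computing element-wise:
Z[0] = 1·(-3) + 2·(-5) = -13
Z[1] = 1·(-3-4i) + 2·(-3i) = -3-10i
Z[2] = 1·(1) + 2·(-7) = -13
Z[3] = 1·(-3+4i) + 2·(3i) = -3+10i

DFT(1x + 2y) = 1·X + 2·Y = [-13, -3-10i, -13, -3+10i]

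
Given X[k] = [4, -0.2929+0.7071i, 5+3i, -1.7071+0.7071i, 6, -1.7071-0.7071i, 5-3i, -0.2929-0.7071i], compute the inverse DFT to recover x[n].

x[n] = (1/8) Σ(k=0 to 7) X[k] · e^(2πikn/8)

Computing each x[n]:
x[0] = 2
x[1] = -1
x[2] = 0
x[3] = 0
x[4] = 3
x[5] = -1
x[6] = 0
x[7] = 1

x = [2, -1, 0, 0, 3, -1, 0, 1]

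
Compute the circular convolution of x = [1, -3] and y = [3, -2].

(x ⊛ y)[n] = Σ(m=0 to 1) x[m] · y[(n-m) mod 2]

Computing each output sample:
(x ⊛ y)[0] = 9
(x ⊛ y)[1] = -11

x ⊛ y = [9, -11]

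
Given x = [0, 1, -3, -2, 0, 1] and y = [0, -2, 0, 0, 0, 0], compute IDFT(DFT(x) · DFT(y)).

(x ⊛ y)[n] = Σ(m=0 to 5) x[m] · y[(n-m) mod 6]

Computing each output sample:
(x ⊛ y)[0] = -2
(x ⊛ y)[1] = 0
(x ⊛ y)[2] = -2
(x ⊛ y)[3] = 6
(x ⊛ y)[4] = 4
(x ⊛ y)[5] = 0

x ⊛ y = [-2, 0, -2, 6, 4, 0]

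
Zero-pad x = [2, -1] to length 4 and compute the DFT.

Original 2-point DFT: [1, 3]
Zero-padded 4-point DFT provides frequency interpolation.

DFT_4([x, 0, ...]) = [1, 2+1i, 3, 2-1i]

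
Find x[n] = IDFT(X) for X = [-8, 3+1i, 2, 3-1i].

x[n] = (1/4) Σ(k=0 to 3) X[k] · e^(2πikn/4)

Computing each x[n]:
x[0] = 0
x[1] = -3
x[2] = -3
x[3] = -2

x = [0, -3, -3, -2]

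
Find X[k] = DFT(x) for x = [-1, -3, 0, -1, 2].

X[k] = Σ(n=0 to 4) x[n] · ω_5^(nk)
where ω_5 = e^(-2πi/5)

Computing each X[k]:
X[0] = -3
X[1] = -0.5000+4.1675i
X[2] = -0.5000+3.8900i
X[3] = -0.5000-3.8900i
X[4] = -0.5000-4.1675i

X = [-3, -0.5000+4.1675i, -0.5000+3.8900i, -0.5000-3.8900i, -0.5000-4.1675i]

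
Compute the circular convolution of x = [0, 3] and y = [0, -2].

(x ⊛ y)[n] = Σ(m=0 to 1) x[m] · y[(n-m) mod 2]

Computing each output sample:
(x ⊛ y)[0] = -6
(x ⊛ y)[1] = 0

x ⊛ y = [-6, 0]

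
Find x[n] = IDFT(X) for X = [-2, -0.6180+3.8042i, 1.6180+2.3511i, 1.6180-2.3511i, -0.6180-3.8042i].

x[n] = (1/5) Σ(k=0 to 4) X[k] · e^(2πikn/5)

Computing each x[n]:
x[0] = 0
x[1] = -3
x[2] = 0
x[3] = 0
x[4] = 1

x = [0, -3, 0, 0, 1]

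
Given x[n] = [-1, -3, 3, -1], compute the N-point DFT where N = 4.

X[k] = Σ(n=0 to 3) x[n] · ω_4^(nk)
where ω_4 = e^(-2πi/4)

Computing each X[k]:
X[0] = -2
X[1] = -4+2i
X[2] = 6
X[3] = -4-2i

X = [-2, -4+2i, 6, -4-2i]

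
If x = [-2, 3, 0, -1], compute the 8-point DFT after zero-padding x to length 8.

Original 4-point DFT: [0, -2-4i, -4, -2+4i]
Zero-padded 8-point DFT provides frequency interpolation.

DFT_8([x, 0, ...]) = [0, 0.8284-1.4142i, -2-4i, -4.8284-1.4142i, -4, -4.8284+1.4142i, -2+4i, 0.8284+1.4142i]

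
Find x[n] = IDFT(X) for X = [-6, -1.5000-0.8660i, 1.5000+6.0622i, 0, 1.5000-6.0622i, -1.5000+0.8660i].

x[n] = (1/6) Σ(k=0 to 5) X[k] · e^(2πikn/6)

Computing each x[n]:
x[0] = -1
x[1] = -3
x[2] = 1
x[3] = 0
x[4] = -3
x[5] = 0

x = [-1, -3, 1, 0, -3, 0]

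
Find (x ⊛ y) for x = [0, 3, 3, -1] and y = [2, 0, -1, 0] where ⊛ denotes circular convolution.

(x ⊛ y)[n] = Σ(m=0 to 3) x[m] · y[(n-m) mod 4]

Computing each output sample:
(x ⊛ y)[0] = -3
(x ⊛ y)[1] = 7
(x ⊛ y)[2] = 6
(x ⊛ y)[3] = -5

x ⊛ y = [-3, 7, 6, -5]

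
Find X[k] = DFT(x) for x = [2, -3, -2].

X[k] = Σ(n=0 to 2) x[n] · ω_3^(nk)
where ω_3 = e^(-2πi/3)

Computing each X[k]:
X[0] = -3
X[1] = 4.5000+0.8660i
X[2] = 4.5000-0.8660i

X = [-3, 4.5000+0.8660i, 4.5000-0.8660i]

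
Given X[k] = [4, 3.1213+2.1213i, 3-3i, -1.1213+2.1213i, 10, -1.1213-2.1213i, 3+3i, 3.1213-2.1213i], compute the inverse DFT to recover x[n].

x[n] = (1/8) Σ(k=0 to 7) X[k] · e^(2πikn/8)

Computing each x[n]:
x[0] = 3
x[1] = 0
x[2] = 1
x[3] = -3
x[4] = 2
x[5] = 0
x[6] = 1
x[7] = 0

x = [3, 0, 1, -3, 2, 0, 1, 0]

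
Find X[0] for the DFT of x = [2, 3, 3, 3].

X[0] = Σ(n=0 to 3) x[n] · ω_4^0 = Σ x[n]
= (2) + (3) + (3) + (3)

X[0] = 11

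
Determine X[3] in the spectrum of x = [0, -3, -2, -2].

X[3] = Σ(n=0 to 3) x[n] · ω_4^(3n) where ω_4 = e^(-2πi/4)
= (0)·ω_4^0 + (-3)·ω_4^3 + (-2)·ω_4^6 + (-2)·ω_4^9

X[3] = 2-1i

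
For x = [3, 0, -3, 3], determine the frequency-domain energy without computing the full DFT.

Parseval: Σ|x[n]|² = (1/N)Σ|X[k]|², so Σ|X[k]|² = N·Σ|x[n]|² = 4·27.0000

Σ|X[k]|² = N·Σ|x[n]|² = 4·27.0000 = 108.0000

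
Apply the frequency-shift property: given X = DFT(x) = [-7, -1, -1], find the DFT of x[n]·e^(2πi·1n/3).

Modulation property: DFT(ω_3^(-1n)·x[n]) = X[(k-1) mod 3], so circularly shift X by 1 positions.

X[k-1] = [-1, -7, -1]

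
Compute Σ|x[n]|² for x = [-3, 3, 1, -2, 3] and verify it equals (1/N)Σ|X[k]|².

Time domain:
Σ|x[n]|² = |-3|² + |3|² + |1|² + |-2|² + |3|² = 32.0000

Frequency domain:
(1/5)Σ|X[k]|² = (1/5)(|2|² + |-0.3369-1.7634i|² + |-8.1631+2.8532i|² + |-8.1631-2.8532i|² + |-0.3369+1.7634i|²) = (1/5)·160.0000 = 32.0000

Both sides agree, confirming Parseval's theorem.

Σ|x[n]|² = (1/N)Σ|X[k]|² = 32.0000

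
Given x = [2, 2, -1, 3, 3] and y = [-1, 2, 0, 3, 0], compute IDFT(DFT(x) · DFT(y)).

(x ⊛ y)[n] = Σ(m=0 to 4) x[m] · y[(n-m) mod 5]

Computing each output sample:
(x ⊛ y)[0] = 1
(x ⊛ y)[1] = 11
(x ⊛ y)[2] = 14
(x ⊛ y)[3] = 1
(x ⊛ y)[4] = 9

x ⊛ y = [1, 11, 14, 1, 9]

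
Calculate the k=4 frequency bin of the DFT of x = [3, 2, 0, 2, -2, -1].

X[4] = Σ(n=0 to 5) x[n] · ω_6^(4n) where ω_6 = e^(-2πi/6)
= (3)·ω_6^0 + (2)·ω_6^4 + (0)·ω_6^8 + (2)·ω_6^12 + (-2)·ω_6^16 + (-1)·ω_6^20

X[4] = 5.5000+0.8660i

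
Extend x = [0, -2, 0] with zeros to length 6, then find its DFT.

Original 3-point DFT: [-2, 1.0000+1.7321i, 1.0000-1.7321i]
Zero-padded 6-point DFT provides frequency interpolation.

DFT_6([x, 0, ...]) = [-2, -1.0000+1.7321i, 1.0000+1.7321i, 2, 1.0000-1.7321i, -1.0000-1.7321i]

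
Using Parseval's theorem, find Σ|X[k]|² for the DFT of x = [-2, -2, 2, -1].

Parseval: Σ|x[n]|² = (1/N)Σ|X[k]|², so Σ|X[k]|² = N·Σ|x[n]|² = 4·13.0000

Σ|X[k]|² = N·Σ|x[n]|² = 4·13.0000 = 52.0000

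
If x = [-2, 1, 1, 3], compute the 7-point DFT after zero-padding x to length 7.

Original 4-point DFT: [3, -3+2i, -5, -3-2i]
Zero-padded 7-point DFT provides frequency interpolation.

DFT_7([x, 0, ...]) = [3, -4.3019-3.0584i, -1.2530+1.8045i, -2.9450-2.5768i, -2.9450+2.5768i, -1.2530-1.8045i, -4.3019+3.0584i]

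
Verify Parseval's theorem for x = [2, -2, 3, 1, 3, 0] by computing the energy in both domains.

Time domain:
Σ|x[n]|² = |2|² + |-2|² + |3|² + |1|² + |3|² + |0|² = 27.0000

Frequency domain:
(1/6)Σ|X[k]|² = (1/6)(|7|² + |-3.0000+1.7321i|² + |1.0000+1.7321i|² + |9|² + |1.0000-1.7321i|² + |-3.0000-1.7321i|²) = (1/6)·162.0000 = 27.0000

Both sides agree, confirming Parseval's theorem.

Σ|x[n]|² = (1/N)Σ|X[k]|² = 27.0000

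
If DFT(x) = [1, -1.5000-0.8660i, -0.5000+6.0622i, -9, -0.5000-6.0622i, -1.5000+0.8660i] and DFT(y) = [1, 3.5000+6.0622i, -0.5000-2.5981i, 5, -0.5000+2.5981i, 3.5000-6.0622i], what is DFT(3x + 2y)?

By linearity: DFT(3x + 2y) = 3·DFT(x) + 2·DFT(y)
= 3·[1, -1.5000-0.8660i, -0.5000+6.0622i, -9, -0.5000-6.0622i, -1.5000+0.8660i] + 2·[1, 3.5000+6.0622i, -0.5000-2.5981i, 5, -0.5000+2.5981i, 3.5000-6.0622i]

Computing element-wise:
Z[0] = 3·(1) + 2·(1) = 5
Z[1] = 3·(-1.5000-0.8660i) + 2·(3.5000+6.0622i) = 2.5000+9.5264i
Z[2] = 3·(-0.5000+6.0622i) + 2·(-0.5000-2.5981i) = -2.5000+12.9904i
Z[3] = 3·(-9) + 2·(5) = -17
Z[4] = 3·(-0.5000-6.0622i) + 2·(-0.5000+2.5981i) = -2.5000-12.9904i
Z[5] = 3·(-1.5000+0.8660i) + 2·(3.5000-6.0622i) = 2.5000-9.5264i

DFT(3x + 2y) = 3·X + 2·Y = [5, 2.5000+9.5264i, -2.5000+12.9904i, -17, -2.5000-12.9904i, 2.5000-9.5264i]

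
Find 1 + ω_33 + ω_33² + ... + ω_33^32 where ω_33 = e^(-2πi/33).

Sum of all nth roots of unity equals 0 for n > 1 (geometric series with r ≠ 1).

0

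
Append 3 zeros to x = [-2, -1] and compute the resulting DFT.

Original 2-point DFT: [-3, -1]
Zero-padded 5-point DFT provides frequency interpolation.

DFT_5([x, 0, ...]) = [-3, -2.3090+0.9511i, -1.1910+0.5878i, -1.1910-0.5878i, -2.3090-0.9511i]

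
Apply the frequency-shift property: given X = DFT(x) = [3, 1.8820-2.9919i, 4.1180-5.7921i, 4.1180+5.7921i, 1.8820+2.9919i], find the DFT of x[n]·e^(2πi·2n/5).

Modulation property: DFT(ω_5^(-2n)·x[n]) = X[(k-2) mod 5], so circularly shift X by 2 positions.

X[k-2] = [4.1180+5.7921i, 1.8820+2.9919i, 3, 1.8820-2.9919i, 4.1180-5.7921i]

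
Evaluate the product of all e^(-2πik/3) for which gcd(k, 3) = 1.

The primitive 3rd roots of unity are ω_3^k for k coprime to 3: k ∈ {1, 2}
Their product equals the constant term of the cyclotomic polynomial Φ_3(x) up to sign.
For n ≥ 3, the product of all primitive nth roots of unity is 1. (For n=1 it is 1; for n=2 it is -1.)

1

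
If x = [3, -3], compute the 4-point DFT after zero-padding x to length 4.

Original 2-point DFT: [0, 6]
Zero-padded 4-point DFT provides frequency interpolation.

DFT_4([x, 0, ...]) = [0, 3+3i, 6, 3-3i]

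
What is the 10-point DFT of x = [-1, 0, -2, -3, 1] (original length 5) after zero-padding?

Original 5-point DFT: [-5, 3.3541+0.3633i, -3.3541+1.5388i, -3.3541-1.5388i, 3.3541-0.3633i]
Zero-padded 10-point DFT provides frequency interpolation.

DFT_10([x, 0, ...]) = [-5, -1.5000+4.1675i, 3.3541+0.3633i, -1.5000-3.8900i, -3.3541+1.5388i, 1, -3.3541-1.5388i, -1.5000+3.8900i, 3.3541-0.3633i, -1.5000-4.1675i]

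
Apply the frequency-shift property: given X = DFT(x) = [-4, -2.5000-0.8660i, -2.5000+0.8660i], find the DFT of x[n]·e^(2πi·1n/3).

Modulation property: DFT(ω_3^(-1n)·x[n]) = X[(k-1) mod 3], so circularly shift X by 1 positions.

X[k-1] = [-2.5000+0.8660i, -4, -2.5000-0.8660i]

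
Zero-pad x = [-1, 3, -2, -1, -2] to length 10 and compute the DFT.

Original 5-point DFT: [-3, 1.7361-4.1675i, -2.7361-3.8900i, -2.7361+3.8900i, 1.7361+4.1675i]
Zero-padded 10-point DFT provides frequency interpolation.

DFT_10([x, 0, ...]) = [-3, 2.7361+2.2654i, 1.7361-4.1675i, -1.7361-2.7144i, -2.7361-3.8900i, -7, -2.7361+3.8900i, -1.7361+2.7144i, 1.7361+4.1675i, 2.7361-2.2654i]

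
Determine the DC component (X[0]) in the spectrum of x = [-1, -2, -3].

X[0] = Σ(n=0 to 2) x[n] · ω_3^0 = Σ x[n]
= (-1) + (-2) + (-3)

X[0] = -6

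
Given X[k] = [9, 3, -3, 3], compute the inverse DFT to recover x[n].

x[n] = (1/4) Σ(k=0 to 3) X[k] · e^(2πikn/4)

Computing each x[n]:
x[0] = 3
x[1] = 3
x[2] = 0
x[3] = 3

x = [3, 3, 0, 3]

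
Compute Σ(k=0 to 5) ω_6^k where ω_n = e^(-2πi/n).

Sum of all nth roots of unity equals 0 for n > 1 (geometric series with r ≠ 1).

0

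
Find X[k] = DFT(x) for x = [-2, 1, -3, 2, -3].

X[k] = Σ(n=0 to 4) x[n] · ω_5^(nk)
where ω_5 = e^(-2πi/5)

Computing each X[k]:
X[0] = -5
X[1] = -1.8090-0.8653i
X[2] = -0.6910-7.1064i
X[3] = -0.6910+7.1064i
X[4] = -1.8090+0.8653i

X = [-5, -1.8090-0.8653i, -0.6910-7.1064i, -0.6910+7.1064i, -1.8090+0.8653i]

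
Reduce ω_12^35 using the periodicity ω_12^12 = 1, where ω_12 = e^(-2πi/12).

Since ω_12^12 = 1, powers reduce modulo 12.
35 mod 12 = 11
So ω_12^35 = ω_12^11 = e^(-2πi·11/12)

ω_12^35 = ω_12^11 = 0.8660+0.5000i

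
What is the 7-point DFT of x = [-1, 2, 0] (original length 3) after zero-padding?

Original 3-point DFT: [1, -2.0000-1.7321i, -2.0000+1.7321i]
Zero-padded 7-point DFT provides frequency interpolation.

DFT_7([x, 0, ...]) = [1, 0.2470-1.5637i, -1.4450-1.9499i, -2.8019-0.8678i, -2.8019+0.8678i, -1.4450+1.9499i, 0.2470+1.5637i]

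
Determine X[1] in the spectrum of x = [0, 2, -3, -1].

X[1] = Σ(n=0 to 3) x[n] · ω_4^(1n) where ω_4 = e^(-2πi/4)
= (0)·ω_4^0 + (2)·ω_4^1 + (-3)·ω_4^2 + (-1)·ω_4^3

X[1] = 3-3i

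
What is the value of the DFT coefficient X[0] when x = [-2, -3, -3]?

X[0] = Σ(n=0 to 2) x[n] · ω_3^0 = Σ x[n]
= (-2) + (-3) + (-3)

X[0] = -8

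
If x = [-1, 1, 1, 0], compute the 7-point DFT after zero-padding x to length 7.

Original 4-point DFT: [1, -2-1i, -1, -2+1i]
Zero-padded 7-point DFT provides frequency interpolation.

DFT_7([x, 0, ...]) = [1, -0.5990-1.7568i, -2.1235-0.5410i, -1.2775+0.3479i, -1.2775-0.3479i, -2.1235+0.5410i, -0.5990+1.7568i]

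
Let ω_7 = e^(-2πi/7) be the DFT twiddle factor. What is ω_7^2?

ω_7^2 = e^(-2πi·2/7)
= cos(-2π·2/7) + i·sin(-2π·2/7)
= cos(-4π/7) + i·sin(-4π/7)

ω_7^2 = cos(-4π/7) + i·sin(-4π/7) = -0.2225-0.9749i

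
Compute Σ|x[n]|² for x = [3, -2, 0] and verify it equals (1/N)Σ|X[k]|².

Time domain:
Σ|x[n]|² = |3|² + |-2|² + |0|² = 13.0000

Frequency domain:
(1/3)Σ|X[k]|² = (1/3)(|1|² + |4.0000+1.7321i|² + |4.0000-1.7321i|²) = (1/3)·39.0000 = 13.0000

Both sides agree, confirming Parseval's theorem.

Σ|x[n]|² = (1/N)Σ|X[k]|² = 13.0000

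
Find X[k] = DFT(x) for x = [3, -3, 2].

X[k] = Σ(n=0 to 2) x[n] · ω_3^(nk)
where ω_3 = e^(-2πi/3)

Computing each X[k]:
X[0] = 2
X[1] = 3.5000+4.3301i
X[2] = 3.5000-4.3301i

X = [2, 3.5000+4.3301i, 3.5000-4.3301i]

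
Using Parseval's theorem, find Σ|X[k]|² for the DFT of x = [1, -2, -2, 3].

Parseval: Σ|x[n]|² = (1/N)Σ|X[k]|², so Σ|X[k]|² = N·Σ|x[n]|² = 4·18.0000

Σ|X[k]|² = N·Σ|x[n]|² = 4·18.0000 = 72.0000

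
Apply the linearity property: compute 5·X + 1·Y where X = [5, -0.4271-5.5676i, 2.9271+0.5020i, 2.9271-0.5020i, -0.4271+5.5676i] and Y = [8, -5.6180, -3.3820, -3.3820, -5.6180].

By linearity: DFT(5x + 1y) = 5·DFT(x) + 1·DFT(y)
= 5·[5, -0.4271-5.5676i, 2.9271+0.5020i, 2.9271-0.5020i, -0.4271+5.5676i] + 1·[8, -5.6180, -3.3820, -3.3820, -5.6180]

Computing element-wise:
Z[0] = 5·(5) + 1·(8) = 33
Z[1] = 5·(-0.4271-5.5676i) + 1·(-5.6180) = -7.7535-27.8380i
Z[2] = 5·(2.9271+0.5020i) + 1·(-3.3820) = 11.2535+2.5100i
Z[3] = 5·(2.9271-0.5020i) + 1·(-3.3820) = 11.2535-2.5100i
Z[4] = 5·(-0.4271+5.5676i) + 1·(-5.6180) = -7.7535+27.8380i

DFT(5x + 1y) = 5·X + 1·Y = [33, -7.7535-27.8380i, 11.2535+2.5100i, 11.2535-2.5100i, -7.7535+27.8380i]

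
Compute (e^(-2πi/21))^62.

Since ω_21^21 = 1, powers reduce modulo 21.
62 mod 21 = 20
So ω_21^62 = ω_21^20 = e^(-2πi·20/21)

ω_21^62 = ω_21^20 = 0.9556+0.2948i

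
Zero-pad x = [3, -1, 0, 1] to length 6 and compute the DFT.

Original 4-point DFT: [3, 3+2i, 3, 3-2i]
Zero-padded 6-point DFT provides frequency interpolation.

DFT_6([x, 0, ...]) = [3, 1.5000+0.8660i, 4.5000+0.8660i, 3, 4.5000-0.8660i, 1.5000-0.8660i]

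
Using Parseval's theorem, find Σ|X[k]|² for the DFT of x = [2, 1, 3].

Parseval: Σ|x[n]|² = (1/N)Σ|X[k]|², so Σ|X[k]|² = N·Σ|x[n]|² = 3·14.0000

Σ|X[k]|² = N·Σ|x[n]|² = 3·14.0000 = 42.0000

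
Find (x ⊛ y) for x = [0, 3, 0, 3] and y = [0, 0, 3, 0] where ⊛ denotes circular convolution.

(x ⊛ y)[n] = Σ(m=0 to 3) x[m] · y[(n-m) mod 4]

Computing each output sample:
(x ⊛ y)[0] = 0
(x ⊛ y)[1] = 9
(x ⊛ y)[2] = 0
(x ⊛ y)[3] = 9

x ⊛ y = [0, 9, 0, 9]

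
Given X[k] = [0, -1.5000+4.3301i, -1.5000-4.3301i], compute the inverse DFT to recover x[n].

x[n] = (1/3) Σ(k=0 to 2) X[k] · e^(2πikn/3)

Computing each x[n]:
x[0] = -1
x[1] = -2
x[2] = 3

x = [-1, -2, 3]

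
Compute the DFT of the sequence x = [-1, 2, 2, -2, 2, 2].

X[k] = Σ(n=0 to 5) x[n] · ω_6^(nk)
where ω_6 = e^(-2πi/6)

Computing each X[k]:
X[0] = 5
X[1] = 1
X[2] = -7
X[3] = 1
X[4] = -7
X[5] = 1

X = [5, 1, -7, 1, -7, 1]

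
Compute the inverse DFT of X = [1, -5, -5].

x[n] = (1/3) Σ(k=0 to 2) X[k] · e^(2πikn/3)

Computing each x[n]:
x[0] = -3
x[1] = 2
x[2] = 2

x = [-3, 2, 2]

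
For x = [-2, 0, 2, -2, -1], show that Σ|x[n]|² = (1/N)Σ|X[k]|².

Time domain:
Σ|x[n]|² = |-2|² + |0|² + |2|² + |-2|² + |-1|² = 13.0000

Frequency domain:
(1/5)Σ|X[k]|² = (1/5)(|-3|² + |-2.3090-3.3022i|² + |-1.1910+3.2164i|² + |-1.1910-3.2164i|² + |-2.3090+3.3022i|²) = (1/5)·65.0000 = 13.0000

Both sides agree, confirming Parseval's theorem.

Σ|x[n]|² = (1/N)Σ|X[k]|² = 13.0000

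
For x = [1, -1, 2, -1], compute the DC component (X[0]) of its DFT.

X[0] = Σ(n=0 to 3) x[n] · ω_4^0 = Σ x[n]
= (1) + (-1) + (2) + (-1)

X[0] = 1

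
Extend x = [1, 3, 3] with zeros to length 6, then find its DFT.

Original 3-point DFT: [7, -2, -2]
Zero-padded 6-point DFT provides frequency interpolation.

DFT_6([x, 0, ...]) = [7, 1.0000-5.1962i, -2, 1, -2, 1.0000+5.1962i]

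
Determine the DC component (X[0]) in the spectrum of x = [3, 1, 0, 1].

X[0] = Σ(n=0 to 3) x[n] · ω_4^0 = Σ x[n]
= (3) + (1) + (0) + (1)

X[0] = 5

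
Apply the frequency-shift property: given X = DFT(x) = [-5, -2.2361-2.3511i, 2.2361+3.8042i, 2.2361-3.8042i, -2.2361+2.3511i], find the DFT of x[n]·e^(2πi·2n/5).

Modulation property: DFT(ω_5^(-2n)·x[n]) = X[(k-2) mod 5], so circularly shift X by 2 positions.

X[k-2] = [2.2361-3.8042i, -2.2361+2.3511i, -5, -2.2361-2.3511i, 2.2361+3.8042i]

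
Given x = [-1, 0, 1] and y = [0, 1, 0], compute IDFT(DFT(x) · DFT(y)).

(x ⊛ y)[n] = Σ(m=0 to 2) x[m] · y[(n-m) mod 3]

Computing each output sample:
(x ⊛ y)[0] = 1
(x ⊛ y)[1] = -1
(x ⊛ y)[2] = 0

x ⊛ y = [1, -1, 0]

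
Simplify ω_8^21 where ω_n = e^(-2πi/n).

Since ω_8^8 = 1, powers reduce modulo 8.
21 mod 8 = 5
So ω_8^21 = ω_8^5 = e^(-2πi·5/8)

ω_8^21 = ω_8^5 = -0.7071+0.7071i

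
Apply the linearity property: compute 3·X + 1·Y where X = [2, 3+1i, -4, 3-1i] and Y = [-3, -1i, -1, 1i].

By linearity: DFT(3x + 1y) = 3·DFT(x) + 1·DFT(y)
= 3·[2, 3+1i, -4, 3-1i] + 1·[-3, -1i, -1, 1i]

Computing element-wise:
Z[0] = 3·(2) + 1·(-3) = 3
Z[1] = 3·(3+1i) + 1·(-1i) = 9+2i
Z[2] = 3·(-4) + 1·(-1) = -13
Z[3] = 3·(3-1i) + 1·(1i) = 9-2i

DFT(3x + 1y) = 3·X + 1·Y = [3, 9+2i, -13, 9-2i]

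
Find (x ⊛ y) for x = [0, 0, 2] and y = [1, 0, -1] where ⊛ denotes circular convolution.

(x ⊛ y)[n] = Σ(m=0 to 2) x[m] · y[(n-m) mod 3]

Computing each output sample:
(x ⊛ y)[0] = 0
(x ⊛ y)[1] = -2
(x ⊛ y)[2] = 2

x ⊛ y = [0, -2, 2]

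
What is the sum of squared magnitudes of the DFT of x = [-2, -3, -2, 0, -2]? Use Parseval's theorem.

Parseval: Σ|x[n]|² = (1/N)Σ|X[k]|², so Σ|X[k]|² = N·Σ|x[n]|² = 5·21.0000

Σ|X[k]|² = N·Σ|x[n]|² = 5·21.0000 = 105.0000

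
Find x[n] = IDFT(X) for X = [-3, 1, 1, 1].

x[n] = (1/4) Σ(k=0 to 3) X[k] · e^(2πikn/4)

Computing each x[n]:
x[0] = 0
x[1] = -1
x[2] = -1
x[3] = -1

x = [0, -1, -1, -1]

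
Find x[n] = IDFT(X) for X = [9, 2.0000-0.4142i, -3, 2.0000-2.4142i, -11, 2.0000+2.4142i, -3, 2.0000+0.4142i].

x[n] = (1/8) Σ(k=0 to 7) X[k] · e^(2πikn/8)

Computing each x[n]:
x[0] = 0
x[1] = 3
x[2] = 0
x[3] = 3
x[4] = -2
x[5] = 2
x[6] = 1
x[7] = 2

x = [0, 3, 0, 3, -2, 2, 1, 2]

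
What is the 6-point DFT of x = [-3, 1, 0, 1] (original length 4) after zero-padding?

Original 4-point DFT: [-1, -3, -5, -3]
Zero-padded 6-point DFT provides frequency interpolation.

DFT_6([x, 0, ...]) = [-1, -3.5000-0.8660i, -2.5000-0.8660i, -5, -2.5000+0.8660i, -3.5000+0.8660i]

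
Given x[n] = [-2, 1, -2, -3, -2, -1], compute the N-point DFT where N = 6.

X[k] = Σ(n=0 to 5) x[n] · ω_6^(nk)
where ω_6 = e^(-2πi/6)

Computing each X[k]:
X[0] = -9
X[1] = 3.0000-1.7321i
X[2] = -3.0000-1.7321i
X[3] = -3
X[4] = -3.0000+1.7321i
X[5] = 3.0000+1.7321i

X = [-9, 3.0000-1.7321i, -3.0000-1.7321i, -3, -3.0000+1.7321i, 3.0000+1.7321i]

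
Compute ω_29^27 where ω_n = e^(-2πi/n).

ω_29^27 = e^(-2πi·27/29)
= cos(-2π·27/29) + i·sin(-2π·27/29)
= cos(-54π/29) + i·sin(-54π/29)

ω_29^27 = cos(-54π/29) + i·sin(-54π/29) = 0.9076+0.4199i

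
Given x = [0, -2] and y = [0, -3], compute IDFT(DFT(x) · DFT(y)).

(x ⊛ y)[n] = Σ(m=0 to 1) x[m] · y[(n-m) mod 2]

Computing each output sample:
(x ⊛ y)[0] = 6
(x ⊛ y)[1] = 0

x ⊛ y = [6, 0]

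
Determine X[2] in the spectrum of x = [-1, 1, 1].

X[2] = Σ(n=0 to 2) x[n] · ω_3^(2n) where ω_3 = e^(-2πi/3)
= (-1)·ω_3^0 + (1)·ω_3^2 + (1)·ω_3^4

X[2] = -2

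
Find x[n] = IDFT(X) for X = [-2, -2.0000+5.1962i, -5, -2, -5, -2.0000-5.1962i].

x[n] = (1/6) Σ(k=0 to 5) X[k] · e^(2πikn/6)

Computing each x[n]:
x[0] = -3
x[1] = -1
x[2] = -1
x[3] = -1
x[4] = 2
x[5] = 2

x = [-3, -1, -1, -1, 2, 2]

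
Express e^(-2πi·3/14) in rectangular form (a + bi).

ω_14^3 = e^(-2πi·3/14)
= cos(-2π·3/14) + i·sin(-2π·3/14)
= cos(-6π/14) + i·sin(-6π/14)

ω_14^3 = cos(-6π/14) + i·sin(-6π/14) = 0.2225-0.9749i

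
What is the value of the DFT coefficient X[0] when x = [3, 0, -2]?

X[0] = Σ(n=0 to 2) x[n] · ω_3^0 = Σ x[n]
= (3) + (0) + (-2)

X[0] = 1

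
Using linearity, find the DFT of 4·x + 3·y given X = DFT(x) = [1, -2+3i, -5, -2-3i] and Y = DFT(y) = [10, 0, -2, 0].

By linearity: DFT(4x + 3y) = 4·DFT(x) + 3·DFT(y)
= 4·[1, -2+3i, -5, -2-3i] + 3·[10, 0, -2, 0]

Computing element-wise:
Z[0] = 4·(1) + 3·(10) = 34
Z[1] = 4·(-2+3i) + 3·(0) = -8+12i
Z[2] = 4·(-5) + 3·(-2) = -26
Z[3] = 4·(-2-3i) + 3·(0) = -8-12i

DFT(4x + 3y) = 4·X + 3·Y = [34, -8+12i, -26, -8-12i]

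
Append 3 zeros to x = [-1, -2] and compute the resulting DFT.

Original 2-point DFT: [-3, 1]
Zero-padded 5-point DFT provides frequency interpolation.

DFT_5([x, 0, ...]) = [-3, -1.6180+1.9021i, 0.6180+1.1756i, 0.6180-1.1756i, -1.6180-1.9021i]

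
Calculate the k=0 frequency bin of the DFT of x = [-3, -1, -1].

X[0] = Σ(n=0 to 2) x[n] · ω_3^0 = Σ x[n]
= (-3) + (-1) + (-1)

X[0] = -5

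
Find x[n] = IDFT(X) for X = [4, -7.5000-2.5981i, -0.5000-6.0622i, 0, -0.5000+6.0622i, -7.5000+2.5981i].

x[n] = (1/6) Σ(k=0 to 5) X[k] · e^(2πikn/6)

Computing each x[n]:
x[0] = -2
x[1] = 2
x[2] = 1
x[3] = 3
x[4] = 3
x[5] = -3

x = [-2, 2, 1, 3, 3, -3]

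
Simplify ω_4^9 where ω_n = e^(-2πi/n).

Since ω_4^4 = 1, powers reduce modulo 4.
9 mod 4 = 1
So ω_4^9 = ω_4^1 = e^(-2πi·1/4)

ω_4^9 = ω_4^1 = -1i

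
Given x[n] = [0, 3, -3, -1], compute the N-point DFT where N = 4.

X[k] = Σ(n=0 to 3) x[n] · ω_4^(nk)
where ω_4 = e^(-2πi/4)

Computing each X[k]:
X[0] = -1
X[1] = 3-4i
X[2] = -5
X[3] = 3+4i

X = [-1, 3-4i, -5, 3+4i]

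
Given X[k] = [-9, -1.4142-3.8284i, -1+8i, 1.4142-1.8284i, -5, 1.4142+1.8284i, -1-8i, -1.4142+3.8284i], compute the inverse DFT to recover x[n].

x[n] = (1/8) Σ(k=0 to 7) X[k] · e^(2πikn/8)

Computing each x[n]:
x[0] = -2
x[1] = -2
x[2] = -1
x[3] = 3
x[4] = -2
x[5] = -3
x[6] = -2
x[7] = 0

x = [-2, -2, -1, 3, -2, -3, -2, 0]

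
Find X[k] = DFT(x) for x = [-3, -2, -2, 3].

X[k] = Σ(n=0 to 3) x[n] · ω_4^(nk)
where ω_4 = e^(-2πi/4)

Computing each X[k]:
X[0] = -4
X[1] = -1+5i
X[2] = -6
X[3] = -1-5i

X = [-4, -1+5i, -6, -1-5i]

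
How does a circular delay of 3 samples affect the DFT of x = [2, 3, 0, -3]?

Time shift by 3: X_shifted[k] = ω_4^(3k) · X[k]
Shifted x = [3, 0, -3, 2]

DFT(x[n-3]) = [2, 6+2i, -2, 6-2i]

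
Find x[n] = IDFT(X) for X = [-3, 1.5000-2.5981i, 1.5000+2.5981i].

x[n] = (1/3) Σ(k=0 to 2) X[k] · e^(2πikn/3)

Computing each x[n]:
x[0] = 0
x[1] = 0
x[2] = -3

x = [0, 0, -3]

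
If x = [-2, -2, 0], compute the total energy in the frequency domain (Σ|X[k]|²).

Parseval: Σ|x[n]|² = (1/N)Σ|X[k]|², so Σ|X[k]|² = N·Σ|x[n]|² = 3·8.0000

Σ|X[k]|² = N·Σ|x[n]|² = 3·8.0000 = 24.0000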